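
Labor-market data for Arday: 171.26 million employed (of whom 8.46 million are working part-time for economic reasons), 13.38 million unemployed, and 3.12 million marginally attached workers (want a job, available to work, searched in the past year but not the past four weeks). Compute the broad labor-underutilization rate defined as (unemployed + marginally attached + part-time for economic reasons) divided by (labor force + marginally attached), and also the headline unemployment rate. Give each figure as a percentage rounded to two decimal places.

Broad underutilization rate ≈ 13.29%; headline unemployment rate ≈ 7.25%.

Labor force = 171.26 + 13.38 = 184.64 million.
Numerator = 13.38 + 3.12 + 8.46 = 24.96 million.
Denominator = 184.64 + 3.12 = 187.76 million.
Broad rate = 24.96 / 187.76 = 13.29%.
Headline unemployment rate = 13.38 / 184.64 = 7.25%.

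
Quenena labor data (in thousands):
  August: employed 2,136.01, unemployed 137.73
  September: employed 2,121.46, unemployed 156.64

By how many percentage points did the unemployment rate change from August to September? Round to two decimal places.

August: labor force = 2,136.01 + 137.73 = 2,273.74; u = 137.73/2,273.74 = 6.06%.
September: labor force = 2,121.46 + 156.64 = 2,278.10; u = 156.64/2,278.10 = 6.88%.
Change = 6.88% − 6.06% = +0.82 pp.

The unemployment rate changed by +0.82 percentage points.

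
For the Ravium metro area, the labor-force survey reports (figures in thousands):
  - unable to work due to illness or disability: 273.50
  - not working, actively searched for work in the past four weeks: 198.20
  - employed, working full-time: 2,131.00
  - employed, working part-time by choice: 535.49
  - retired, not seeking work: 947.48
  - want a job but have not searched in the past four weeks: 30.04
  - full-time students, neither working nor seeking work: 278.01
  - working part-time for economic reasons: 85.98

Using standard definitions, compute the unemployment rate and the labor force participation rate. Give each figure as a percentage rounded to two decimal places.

Employed = 2,131.00 + 535.49 + 85.98 = 2,752.47 thousand (anyone who worked, including part-time for economic reasons, counts as employed).
Unemployed = 198.20 thousand.
Labor force = 2,752.47 + 198.20 = 2,950.67 thousand.
Not in labor force = 273.50 + 947.48 + 30.04 + 278.01 = 1,529.03 thousand (those not working and not actively searching are outside the labor force — including those who want a job but have given up searching).
Civilian working-age population = 2,950.67 + 1,529.03 = 4,479.70 thousand.
Unemployment rate = 198.20 / 2,950.67 = 6.72%.
Labor force participation rate = 2,950.67 / 4,479.70 = 65.87%.

Unemployment rate ≈ 6.72%; labor force participation rate ≈ 65.87%.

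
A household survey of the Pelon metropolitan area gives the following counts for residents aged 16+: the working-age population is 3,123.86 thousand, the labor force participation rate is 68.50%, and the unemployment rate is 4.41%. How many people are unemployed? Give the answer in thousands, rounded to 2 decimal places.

Labor force = 0.6850 × 3,123.86 = 2,139.84 thousand.
Unemployed = 0.0441 × 2,139.84 ≈ 94.37 thousand.

About 94.37 thousand are unemployed.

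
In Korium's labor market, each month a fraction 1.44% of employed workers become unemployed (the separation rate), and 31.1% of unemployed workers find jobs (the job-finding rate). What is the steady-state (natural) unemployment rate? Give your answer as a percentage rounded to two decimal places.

At steady state the flows balance: s·E = f·U, so U/(E+U) = s/(s+f).
u* = 1.44 / (1.44 + 31.1) = 1.44 / 32.54 = 4.43%.

Steady-state unemployment rate ≈ 4.43%.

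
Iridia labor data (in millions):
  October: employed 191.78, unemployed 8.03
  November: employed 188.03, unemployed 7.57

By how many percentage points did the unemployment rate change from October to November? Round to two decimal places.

October: labor force = 191.78 + 8.03 = 199.81; u = 8.03/199.81 = 4.02%.
November: labor force = 188.03 + 7.57 = 195.60; u = 7.57/195.60 = 3.87%.
Change = 3.87% − 4.02% = −0.15 pp.

The unemployment rate changed by −0.15 percentage points.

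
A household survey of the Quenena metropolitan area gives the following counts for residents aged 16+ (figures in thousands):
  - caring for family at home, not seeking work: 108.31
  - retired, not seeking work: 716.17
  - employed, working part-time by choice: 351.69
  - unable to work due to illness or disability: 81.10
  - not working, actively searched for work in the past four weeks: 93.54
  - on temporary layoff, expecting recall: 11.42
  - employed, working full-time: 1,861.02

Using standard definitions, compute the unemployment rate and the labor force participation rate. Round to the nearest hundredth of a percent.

Unemployment rate ≈ 4.53%; labor force participation rate ≈ 71.90%.

Employed = 351.69 + 1,861.02 = 2,212.71 thousand.
Unemployed = 93.54 + 11.42 = 104.96 thousand (jobless and actively searching, or on temporary layoff).
Labor force = 2,212.71 + 104.96 = 2,317.67 thousand.
Not in labor force = 108.31 + 716.17 + 81.10 = 905.58 thousand (those not working and not actively searching are outside the labor force).
Civilian working-age population = 2,317.67 + 905.58 = 3,223.25 thousand.
Unemployment rate = 104.96 / 2,317.67 = 4.53%.
Labor force participation rate = 2,317.67 / 3,223.25 = 71.90%.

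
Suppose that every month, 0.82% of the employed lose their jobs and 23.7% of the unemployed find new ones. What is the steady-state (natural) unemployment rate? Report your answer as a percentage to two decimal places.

At steady state the flows balance: s·E = f·U, so U/(E+U) = s/(s+f).
u* = 0.82 / (0.82 + 23.7) = 0.82 / 24.52 = 3.34%.

Steady-state unemployment rate ≈ 3.34%.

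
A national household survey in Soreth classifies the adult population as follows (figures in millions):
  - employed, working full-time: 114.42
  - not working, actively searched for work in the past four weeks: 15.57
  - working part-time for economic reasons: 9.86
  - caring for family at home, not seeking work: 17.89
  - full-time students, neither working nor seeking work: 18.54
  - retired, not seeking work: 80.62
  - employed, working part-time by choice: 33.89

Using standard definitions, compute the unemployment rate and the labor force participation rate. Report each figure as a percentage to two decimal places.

Employed = 114.42 + 9.86 + 33.89 = 158.17 million (anyone who worked, including part-time for economic reasons, counts as employed).
Unemployed = 15.57 million.
Labor force = 158.17 + 15.57 = 173.74 million.
Not in labor force = 17.89 + 18.54 + 80.62 = 117.05 million (those not working and not actively searching are outside the labor force).
Civilian working-age population = 173.74 + 117.05 = 290.79 million.
Unemployment rate = 15.57 / 173.74 = 8.96%.
Labor force participation rate = 173.74 / 290.79 = 59.75%.

Unemployment rate ≈ 8.96%; labor force participation rate ≈ 59.75%.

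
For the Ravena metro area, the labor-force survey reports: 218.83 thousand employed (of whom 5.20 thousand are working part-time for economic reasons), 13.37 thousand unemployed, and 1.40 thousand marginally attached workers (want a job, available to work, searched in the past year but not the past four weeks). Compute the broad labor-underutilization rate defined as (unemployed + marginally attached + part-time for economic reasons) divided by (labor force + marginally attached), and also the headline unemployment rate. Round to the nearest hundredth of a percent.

Broad underutilization rate ≈ 8.55%; headline unemployment rate ≈ 5.76%.

Labor force = 218.83 + 13.37 = 232.20 thousand.
Numerator = 13.37 + 1.40 + 5.20 = 19.97 thousand.
Denominator = 232.20 + 1.40 = 233.60 thousand.
Broad rate = 19.97 / 233.60 = 8.55%.
Headline unemployment rate = 13.37 / 232.20 = 5.76%.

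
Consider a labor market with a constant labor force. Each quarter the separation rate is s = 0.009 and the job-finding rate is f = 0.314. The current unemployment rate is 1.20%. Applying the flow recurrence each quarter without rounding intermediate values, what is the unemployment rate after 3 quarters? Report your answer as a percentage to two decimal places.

With a fixed labor force, u_{t+1} = u_t + s·(1−u_t) − f·u_t = u_t·(1−s−f) + s.
Here 1−s−f = 0.677 and s = 0.009.
u_1 = 0.012000 × 0.677 + 0.009 = 0.017124.
u_2 = 0.017124 × 0.677 + 0.009 = 0.020593.
u_3 = 0.020593 × 0.677 + 0.009 = 0.022941.

Unemployment rate after three quarters ≈ 2.29%.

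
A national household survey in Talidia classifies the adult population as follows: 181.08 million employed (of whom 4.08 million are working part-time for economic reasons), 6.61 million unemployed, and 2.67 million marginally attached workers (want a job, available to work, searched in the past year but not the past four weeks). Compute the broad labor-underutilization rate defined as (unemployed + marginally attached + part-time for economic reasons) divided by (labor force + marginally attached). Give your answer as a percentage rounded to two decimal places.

Labor force = 181.08 + 6.61 = 187.69 million.
Numerator = 6.61 + 2.67 + 4.08 = 13.36 million.
Denominator = 187.69 + 2.67 = 190.36 million.
Broad rate = 13.36 / 190.36 = 7.02%.

Broad underutilization rate ≈ 7.02%.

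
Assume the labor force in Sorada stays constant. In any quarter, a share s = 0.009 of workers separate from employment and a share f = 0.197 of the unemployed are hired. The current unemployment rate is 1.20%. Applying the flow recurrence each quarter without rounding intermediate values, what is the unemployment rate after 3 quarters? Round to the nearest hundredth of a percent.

With a fixed labor force, u_{t+1} = u_t + s·(1−u_t) − f·u_t = u_t·(1−s−f) + s.
Here 1−s−f = 0.794 and s = 0.009.
u_1 = 0.012000 × 0.794 + 0.009 = 0.018528.
u_2 = 0.018528 × 0.794 + 0.009 = 0.023711.
u_3 = 0.023711 × 0.794 + 0.009 = 0.027827.

Unemployment rate after three quarters ≈ 2.78%.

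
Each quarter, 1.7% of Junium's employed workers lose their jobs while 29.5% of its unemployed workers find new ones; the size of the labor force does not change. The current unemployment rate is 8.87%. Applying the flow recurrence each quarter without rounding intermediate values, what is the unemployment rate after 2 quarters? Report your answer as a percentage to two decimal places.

With a fixed labor force, u_{t+1} = u_t + s·(1−u_t) − f·u_t = u_t·(1−s−f) + s.
Here 1−s−f = 0.688 and s = 0.017.
u_1 = 0.088700 × 0.688 + 0.017 = 0.078026.
u_2 = 0.078026 × 0.688 + 0.017 = 0.070682.

Unemployment rate after two quarters ≈ 7.07%.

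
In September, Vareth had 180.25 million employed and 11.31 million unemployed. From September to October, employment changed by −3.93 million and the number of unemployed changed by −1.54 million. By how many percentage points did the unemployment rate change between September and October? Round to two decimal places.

September: labor force = 180.25 + 11.31 = 191.56; u = 11.31/191.56 = 5.90%.
October: labor force = 176.32 + 9.77 = 186.09; u = 9.77/186.09 = 5.25%.
Change = 5.25% − 5.90% = −0.65 pp.

The unemployment rate changed by −0.65 percentage points.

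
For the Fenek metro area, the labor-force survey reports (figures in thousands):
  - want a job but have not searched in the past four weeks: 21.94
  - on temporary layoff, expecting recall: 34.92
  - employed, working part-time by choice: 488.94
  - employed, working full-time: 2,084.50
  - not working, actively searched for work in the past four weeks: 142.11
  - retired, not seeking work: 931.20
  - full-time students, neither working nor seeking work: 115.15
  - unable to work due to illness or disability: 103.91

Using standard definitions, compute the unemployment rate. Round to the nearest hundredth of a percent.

Employed = 488.94 + 2,084.50 = 2,573.44 thousand.
Unemployed = 34.92 + 142.11 = 177.03 thousand (jobless and actively searching, or on temporary layoff).
Labor force = 2,573.44 + 177.03 = 2,750.47 thousand.
Unemployment rate = 177.03 / 2,750.47 = 6.44%.

Unemployment rate ≈ 6.44%.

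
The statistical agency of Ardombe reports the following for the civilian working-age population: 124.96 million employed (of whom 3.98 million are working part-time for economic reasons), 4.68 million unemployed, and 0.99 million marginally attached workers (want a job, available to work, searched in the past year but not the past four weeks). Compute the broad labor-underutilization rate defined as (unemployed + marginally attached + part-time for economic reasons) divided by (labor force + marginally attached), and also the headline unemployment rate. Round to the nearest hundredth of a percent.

Labor force = 124.96 + 4.68 = 129.64 million.
Numerator = 4.68 + 0.99 + 3.98 = 9.65 million.
Denominator = 129.64 + 0.99 = 130.63 million.
Broad rate = 9.65 / 130.63 = 7.39%.
Headline unemployment rate = 4.68 / 129.64 = 3.61%.

Broad underutilization rate ≈ 7.39%; headline unemployment rate ≈ 3.61%.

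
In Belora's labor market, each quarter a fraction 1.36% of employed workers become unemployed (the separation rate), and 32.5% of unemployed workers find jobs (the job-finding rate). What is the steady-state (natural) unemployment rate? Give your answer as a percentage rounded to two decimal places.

Steady-state unemployment rate ≈ 4.02%.

At steady state the flows balance: s·E = f·U, so U/(E+U) = s/(s+f).
u* = 1.36 / (1.36 + 32.5) = 1.36 / 33.86 = 4.02%.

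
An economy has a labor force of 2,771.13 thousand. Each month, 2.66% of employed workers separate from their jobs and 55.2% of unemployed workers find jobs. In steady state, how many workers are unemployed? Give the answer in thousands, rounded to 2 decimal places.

Steady-state unemployment rate u* = s/(s+f) = 2.66/(2.66+55.2) = 0.045973.
Unemployed = u* × labor force = 0.045973 × 2,771.13 ≈ 127.40 thousand.

About 127.40 thousand are unemployed in steady state.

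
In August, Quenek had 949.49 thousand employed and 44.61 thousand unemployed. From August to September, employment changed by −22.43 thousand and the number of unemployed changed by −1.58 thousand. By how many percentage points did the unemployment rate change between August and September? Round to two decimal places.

The unemployment rate changed by −0.05 percentage points.

August: labor force = 949.49 + 44.61 = 994.10; u = 44.61/994.10 = 4.49%.
September: labor force = 927.06 + 43.03 = 970.09; u = 43.03/970.09 = 4.44%.
Change = 4.44% − 4.49% = −0.05 pp.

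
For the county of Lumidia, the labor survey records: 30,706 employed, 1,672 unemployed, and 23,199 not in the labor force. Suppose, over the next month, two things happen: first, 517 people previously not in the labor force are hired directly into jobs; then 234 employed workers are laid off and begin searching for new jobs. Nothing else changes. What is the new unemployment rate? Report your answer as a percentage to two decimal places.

New unemployment rate ≈ 5.79%.

Initially, labor force = 30,706 + 1,672 = 32,378, so u = 1,672/32,378 = 5.16%.
After the first change, employed and labor force both rise by 517; unemployed unchanged → E = 31,223, U = 1,672, labor force = 32,895.
After the second change, employed falls and unemployed rises by 234; labor force unchanged → E = 30,989, U = 1,906, labor force = 32,895.
New unemployment rate = 1,906 / 32,895 = 5.79%.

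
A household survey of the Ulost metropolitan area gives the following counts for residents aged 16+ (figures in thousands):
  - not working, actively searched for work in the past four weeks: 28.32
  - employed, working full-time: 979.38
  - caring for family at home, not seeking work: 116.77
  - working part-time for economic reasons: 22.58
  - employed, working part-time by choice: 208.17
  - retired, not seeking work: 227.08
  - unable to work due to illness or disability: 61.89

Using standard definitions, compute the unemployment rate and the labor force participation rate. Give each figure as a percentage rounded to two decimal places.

Unemployment rate ≈ 2.29%; labor force participation rate ≈ 75.32%.

Employed = 979.38 + 22.58 + 208.17 = 1,210.13 thousand (anyone who worked, including part-time for economic reasons, counts as employed).
Unemployed = 28.32 thousand.
Labor force = 1,210.13 + 28.32 = 1,238.45 thousand.
Not in labor force = 116.77 + 227.08 + 61.89 = 405.74 thousand (those not working and not actively searching are outside the labor force).
Civilian working-age population = 1,238.45 + 405.74 = 1,644.19 thousand.
Unemployment rate = 28.32 / 1,238.45 = 2.29%.
Labor force participation rate = 1,238.45 / 1,644.19 = 75.32%.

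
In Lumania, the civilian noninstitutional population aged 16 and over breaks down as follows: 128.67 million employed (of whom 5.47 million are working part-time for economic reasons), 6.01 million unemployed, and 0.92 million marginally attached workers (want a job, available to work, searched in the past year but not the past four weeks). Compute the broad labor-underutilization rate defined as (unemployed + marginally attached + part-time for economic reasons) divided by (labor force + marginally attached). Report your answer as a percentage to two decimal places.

Broad underutilization rate ≈ 9.14%.

Labor force = 128.67 + 6.01 = 134.68 million.
Numerator = 6.01 + 0.92 + 5.47 = 12.40 million.
Denominator = 134.68 + 0.92 = 135.60 million.
Broad rate = 12.40 / 135.60 = 9.14%.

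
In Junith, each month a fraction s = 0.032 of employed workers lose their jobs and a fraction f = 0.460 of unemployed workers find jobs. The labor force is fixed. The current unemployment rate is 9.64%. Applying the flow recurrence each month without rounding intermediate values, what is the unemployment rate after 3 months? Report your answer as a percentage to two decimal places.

With a fixed labor force, u_{t+1} = u_t + s·(1−u_t) − f·u_t = u_t·(1−s−f) + s.
Here 1−s−f = 0.508 and s = 0.032.
u_1 = 0.096400 × 0.508 + 0.032 = 0.080971.
u_2 = 0.080971 × 0.508 + 0.032 = 0.073133.
u_3 = 0.073133 × 0.508 + 0.032 = 0.069152.

Unemployment rate after three months ≈ 6.92%.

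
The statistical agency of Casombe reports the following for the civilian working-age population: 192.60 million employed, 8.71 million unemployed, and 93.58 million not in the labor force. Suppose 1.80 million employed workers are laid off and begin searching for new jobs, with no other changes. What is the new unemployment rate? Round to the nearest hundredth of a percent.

New unemployment rate ≈ 5.22%.

Initially, labor force = 192.60 + 8.71 = 201.31 million, so u = 8.71/201.31 = 4.33%.
After the change, employed falls and unemployed rises by 1.80; labor force unchanged → E = 190.80, U = 10.51, labor force = 201.31 million.
New unemployment rate = 10.51 / 201.31 = 5.22%.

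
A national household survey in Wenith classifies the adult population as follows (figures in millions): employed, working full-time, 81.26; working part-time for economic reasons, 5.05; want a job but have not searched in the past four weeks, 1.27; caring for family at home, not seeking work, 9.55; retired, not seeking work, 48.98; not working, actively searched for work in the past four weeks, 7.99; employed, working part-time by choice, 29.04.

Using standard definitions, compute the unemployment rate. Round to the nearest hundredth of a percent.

Unemployment rate ≈ 6.48%.

Employed = 81.26 + 5.05 + 29.04 = 115.35 million (anyone who worked, including part-time for economic reasons, counts as employed).
Unemployed = 7.99 million.
Labor force = 115.35 + 7.99 = 123.34 million.
Unemployment rate = 7.99 / 123.34 = 6.48%.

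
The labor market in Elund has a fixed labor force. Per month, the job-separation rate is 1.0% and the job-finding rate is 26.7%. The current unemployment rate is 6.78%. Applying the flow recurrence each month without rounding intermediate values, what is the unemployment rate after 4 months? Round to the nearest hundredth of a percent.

Unemployment rate after four months ≈ 4.48%.

With a fixed labor force, u_{t+1} = u_t + s·(1−u_t) − f·u_t = u_t·(1−s−f) + s.
Here 1−s−f = 0.723 and s = 0.010.
u_1 = 0.067800 × 0.723 + 0.010 = 0.059019.
u_2 = 0.059019 × 0.723 + 0.010 = 0.052671.
u_3 = 0.052671 × 0.723 + 0.010 = 0.048081.
u_4 = 0.048081 × 0.723 + 0.010 = 0.044763.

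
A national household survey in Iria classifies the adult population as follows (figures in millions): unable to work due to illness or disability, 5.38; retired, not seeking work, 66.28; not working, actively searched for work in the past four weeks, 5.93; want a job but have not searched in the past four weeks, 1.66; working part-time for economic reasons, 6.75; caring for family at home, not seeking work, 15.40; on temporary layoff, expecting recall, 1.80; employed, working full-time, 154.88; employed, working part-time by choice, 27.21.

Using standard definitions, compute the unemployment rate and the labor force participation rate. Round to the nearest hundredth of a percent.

Employed = 6.75 + 154.88 + 27.21 = 188.84 million (anyone who worked, including part-time for economic reasons, counts as employed).
Unemployed = 5.93 + 1.80 = 7.73 million (jobless and actively searching, or on temporary layoff).
Labor force = 188.84 + 7.73 = 196.57 million.
Not in labor force = 5.38 + 66.28 + 1.66 + 15.40 = 88.72 million (those not working and not actively searching are outside the labor force — including those who want a job but have given up searching).
Civilian working-age population = 196.57 + 88.72 = 285.29 million.
Unemployment rate = 7.73 / 196.57 = 3.93%.
Labor force participation rate = 196.57 / 285.29 = 68.90%.

Unemployment rate ≈ 3.93%; labor force participation rate ≈ 68.90%.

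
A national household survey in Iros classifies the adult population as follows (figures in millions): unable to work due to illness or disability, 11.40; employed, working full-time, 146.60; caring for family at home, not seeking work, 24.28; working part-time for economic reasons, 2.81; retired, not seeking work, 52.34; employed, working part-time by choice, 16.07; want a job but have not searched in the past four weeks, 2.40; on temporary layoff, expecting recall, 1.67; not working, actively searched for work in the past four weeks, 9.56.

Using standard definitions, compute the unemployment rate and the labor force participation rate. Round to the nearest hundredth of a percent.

Employed = 146.60 + 2.81 + 16.07 = 165.48 million (anyone who worked, including part-time for economic reasons, counts as employed).
Unemployed = 1.67 + 9.56 = 11.23 million (jobless and actively searching, or on temporary layoff).
Labor force = 165.48 + 11.23 = 176.71 million.
Not in labor force = 11.40 + 24.28 + 52.34 + 2.40 = 90.42 million (those not working and not actively searching are outside the labor force — including those who want a job but have given up searching).
Civilian working-age population = 176.71 + 90.42 = 267.13 million.
Unemployment rate = 11.23 / 176.71 = 6.36%.
Labor force participation rate = 176.71 / 267.13 = 66.15%.

Unemployment rate ≈ 6.36%; labor force participation rate ≈ 66.15%.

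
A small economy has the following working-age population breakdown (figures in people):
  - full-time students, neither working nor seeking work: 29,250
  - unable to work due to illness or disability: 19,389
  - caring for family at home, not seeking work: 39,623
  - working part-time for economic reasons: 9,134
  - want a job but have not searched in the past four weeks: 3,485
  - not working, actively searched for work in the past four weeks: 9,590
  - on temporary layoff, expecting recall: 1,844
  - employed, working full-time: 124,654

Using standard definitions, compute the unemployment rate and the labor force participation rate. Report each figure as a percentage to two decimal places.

Employed = 9,134 + 124,654 = 133,788 (anyone who worked, including part-time for economic reasons, counts as employed).
Unemployed = 9,590 + 1,844 = 11,434 (jobless and actively searching, or on temporary layoff).
Labor force = 133,788 + 11,434 = 145,222.
Not in labor force = 29,250 + 19,389 + 39,623 + 3,485 = 91,747 (those not working and not actively searching are outside the labor force — including those who want a job but have given up searching).
Civilian working-age population = 145,222 + 91,747 = 236,969.
Unemployment rate = 11,434 / 145,222 = 7.87%.
Labor force participation rate = 145,222 / 236,969 = 61.28%.

Unemployment rate ≈ 7.87%; labor force participation rate ≈ 61.28%.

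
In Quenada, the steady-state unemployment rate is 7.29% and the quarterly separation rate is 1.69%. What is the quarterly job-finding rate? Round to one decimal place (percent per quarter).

Job-finding rate ≈ 21.5% per quarter.

From u* = s/(s+f): f = s·(1−u)/u.
f = 1.69 × (1 − 0.0729) / 0.0729 = 1.5668 / 0.0729 ≈ 21.5% per quarter.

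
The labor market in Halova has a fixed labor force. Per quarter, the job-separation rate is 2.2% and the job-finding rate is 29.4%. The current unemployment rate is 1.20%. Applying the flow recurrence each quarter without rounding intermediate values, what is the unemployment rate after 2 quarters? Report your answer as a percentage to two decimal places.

With a fixed labor force, u_{t+1} = u_t + s·(1−u_t) − f·u_t = u_t·(1−s−f) + s.
Here 1−s−f = 0.684 and s = 0.022.
u_1 = 0.012000 × 0.684 + 0.022 = 0.030208.
u_2 = 0.030208 × 0.684 + 0.022 = 0.042662.

Unemployment rate after two quarters ≈ 4.27%.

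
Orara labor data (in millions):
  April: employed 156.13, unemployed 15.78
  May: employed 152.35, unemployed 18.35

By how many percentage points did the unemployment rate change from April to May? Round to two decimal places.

April: labor force = 156.13 + 15.78 = 171.91; u = 15.78/171.91 = 9.18%.
May: labor force = 152.35 + 18.35 = 170.70; u = 18.35/170.70 = 10.75%.
Change = 10.75% − 9.18% = +1.57 pp.

The unemployment rate changed by +1.57 percentage points.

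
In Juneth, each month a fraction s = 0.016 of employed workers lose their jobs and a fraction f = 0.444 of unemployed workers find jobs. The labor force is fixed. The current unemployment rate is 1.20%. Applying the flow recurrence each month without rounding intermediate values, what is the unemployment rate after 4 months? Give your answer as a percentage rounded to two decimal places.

Unemployment rate after four months ≈ 3.28%.

With a fixed labor force, u_{t+1} = u_t + s·(1−u_t) − f·u_t = u_t·(1−s−f) + s.
Here 1−s−f = 0.540 and s = 0.016.
u_1 = 0.012000 × 0.540 + 0.016 = 0.022480.
u_2 = 0.022480 × 0.540 + 0.016 = 0.028139.
u_3 = 0.028139 × 0.540 + 0.016 = 0.031195.
u_4 = 0.031195 × 0.540 + 0.016 = 0.032845.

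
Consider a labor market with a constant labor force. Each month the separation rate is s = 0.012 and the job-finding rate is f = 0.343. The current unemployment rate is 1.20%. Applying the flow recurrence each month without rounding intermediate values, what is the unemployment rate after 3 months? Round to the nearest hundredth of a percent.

With a fixed labor force, u_{t+1} = u_t + s·(1−u_t) − f·u_t = u_t·(1−s−f) + s.
Here 1−s−f = 0.645 and s = 0.012.
u_1 = 0.012000 × 0.645 + 0.012 = 0.019740.
u_2 = 0.019740 × 0.645 + 0.012 = 0.024732.
u_3 = 0.024732 × 0.645 + 0.012 = 0.027952.

Unemployment rate after three months ≈ 2.80%.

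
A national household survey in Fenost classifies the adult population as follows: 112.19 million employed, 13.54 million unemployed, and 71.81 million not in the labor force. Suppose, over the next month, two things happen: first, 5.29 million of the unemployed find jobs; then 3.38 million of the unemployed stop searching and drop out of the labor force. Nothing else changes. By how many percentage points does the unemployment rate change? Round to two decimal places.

The unemployment rate changes by −6.79 percentage points.

Initially, labor force = 112.19 + 13.54 = 125.73 million, so u = 13.54/125.73 = 10.77%.
After the first change, unemployed falls and employed rises by 5.29; labor force unchanged → E = 117.48, U = 8.25, labor force = 125.73 million.
After the second change, unemployed and labor force both fall by 3.38 → E = 117.48, U = 4.87, labor force = 122.35 million.
New unemployment rate = 4.87 / 122.35 = 3.98%.
Change = 3.98% − 10.77% = −6.79 percentage points.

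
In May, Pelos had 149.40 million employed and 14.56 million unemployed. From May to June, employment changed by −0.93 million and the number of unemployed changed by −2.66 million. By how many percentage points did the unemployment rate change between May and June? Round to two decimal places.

May: labor force = 149.40 + 14.56 = 163.96; u = 14.56/163.96 = 8.88%.
June: labor force = 148.47 + 11.90 = 160.37; u = 11.90/160.37 = 7.42%.
Change = 7.42% − 8.88% = −1.46 pp.

The unemployment rate changed by −1.46 percentage points.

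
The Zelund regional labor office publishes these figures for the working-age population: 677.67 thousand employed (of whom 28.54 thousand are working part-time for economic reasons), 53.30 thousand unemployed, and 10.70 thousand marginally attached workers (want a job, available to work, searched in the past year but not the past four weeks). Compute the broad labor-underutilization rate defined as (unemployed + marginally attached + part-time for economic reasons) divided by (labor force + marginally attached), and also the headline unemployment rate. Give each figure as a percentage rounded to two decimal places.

Broad underutilization rate ≈ 12.48%; headline unemployment rate ≈ 7.29%.

Labor force = 677.67 + 53.30 = 730.97 thousand.
Numerator = 53.30 + 10.70 + 28.54 = 92.54 thousand.
Denominator = 730.97 + 10.70 = 741.67 thousand.
Broad rate = 92.54 / 741.67 = 12.48%.
Headline unemployment rate = 53.30 / 730.97 = 7.29%.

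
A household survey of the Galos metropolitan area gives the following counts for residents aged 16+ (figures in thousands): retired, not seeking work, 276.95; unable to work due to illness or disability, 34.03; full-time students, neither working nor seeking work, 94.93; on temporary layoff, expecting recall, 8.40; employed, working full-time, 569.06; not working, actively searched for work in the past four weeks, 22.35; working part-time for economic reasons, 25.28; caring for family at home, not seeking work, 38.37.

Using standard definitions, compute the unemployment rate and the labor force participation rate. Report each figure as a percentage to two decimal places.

Employed = 569.06 + 25.28 = 594.34 thousand (anyone who worked, including part-time for economic reasons, counts as employed).
Unemployed = 8.40 + 22.35 = 30.75 thousand (jobless and actively searching, or on temporary layoff).
Labor force = 594.34 + 30.75 = 625.09 thousand.
Not in labor force = 276.95 + 34.03 + 94.93 + 38.37 = 444.28 thousand (those not working and not actively searching are outside the labor force).
Civilian working-age population = 625.09 + 444.28 = 1,069.37 thousand.
Unemployment rate = 30.75 / 625.09 = 4.92%.
Labor force participation rate = 625.09 / 1,069.37 = 58.45%.

Unemployment rate ≈ 4.92%; labor force participation rate ≈ 58.45%.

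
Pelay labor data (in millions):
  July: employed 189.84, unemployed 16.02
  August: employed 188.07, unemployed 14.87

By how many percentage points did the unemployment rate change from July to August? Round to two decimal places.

July: labor force = 189.84 + 16.02 = 205.86; u = 16.02/205.86 = 7.78%.
August: labor force = 188.07 + 14.87 = 202.94; u = 14.87/202.94 = 7.33%.
Change = 7.33% − 7.78% = −0.45 pp.

The unemployment rate changed by −0.45 percentage points.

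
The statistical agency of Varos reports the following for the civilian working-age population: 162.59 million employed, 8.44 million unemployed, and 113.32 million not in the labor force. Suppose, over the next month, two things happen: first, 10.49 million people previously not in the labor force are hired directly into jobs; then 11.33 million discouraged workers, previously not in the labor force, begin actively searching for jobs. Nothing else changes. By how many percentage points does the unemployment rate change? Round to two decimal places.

Initially, labor force = 162.59 + 8.44 = 171.03 million, so u = 8.44/171.03 = 4.93%.
After the first change, employed and labor force both rise by 10.49; unemployed unchanged → E = 173.08, U = 8.44, labor force = 181.52 million.
After the second change, unemployed and labor force both rise by 11.33 → E = 173.08, U = 19.77, labor force = 192.85 million.
New unemployment rate = 19.77 / 192.85 = 10.25%.
Change = 10.25% − 4.93% = +5.32 percentage points.

The unemployment rate changes by +5.32 percentage points.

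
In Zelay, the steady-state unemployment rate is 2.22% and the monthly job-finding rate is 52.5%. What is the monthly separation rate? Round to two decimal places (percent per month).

Separation rate ≈ 1.19% per month.

From u* = s/(s+f): s = u·f/(1−u).
s = 0.0222 × 52.5 / (1 − 0.0222) = 1.1655 / 0.9778 ≈ 1.19% per month.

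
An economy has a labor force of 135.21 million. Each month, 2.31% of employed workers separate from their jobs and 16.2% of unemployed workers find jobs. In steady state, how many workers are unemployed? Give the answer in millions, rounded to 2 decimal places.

About 16.87 million are unemployed in steady state.

Steady-state unemployment rate u* = s/(s+f) = 2.31/(2.31+16.2) = 0.124797.
Unemployed = u* × labor force = 0.124797 × 135.21 ≈ 16.87 million.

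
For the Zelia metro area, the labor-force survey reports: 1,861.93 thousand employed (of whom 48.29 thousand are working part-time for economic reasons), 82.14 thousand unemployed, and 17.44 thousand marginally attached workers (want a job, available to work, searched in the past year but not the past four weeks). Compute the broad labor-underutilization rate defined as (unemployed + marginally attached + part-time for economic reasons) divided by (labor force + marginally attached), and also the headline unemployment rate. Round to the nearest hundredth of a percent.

Broad underutilization rate ≈ 7.54%; headline unemployment rate ≈ 4.23%.

Labor force = 1,861.93 + 82.14 = 1,944.07 thousand.
Numerator = 82.14 + 17.44 + 48.29 = 147.87 thousand.
Denominator = 1,944.07 + 17.44 = 1,961.51 thousand.
Broad rate = 147.87 / 1,961.51 = 7.54%.
Headline unemployment rate = 82.14 / 1,944.07 = 4.23%.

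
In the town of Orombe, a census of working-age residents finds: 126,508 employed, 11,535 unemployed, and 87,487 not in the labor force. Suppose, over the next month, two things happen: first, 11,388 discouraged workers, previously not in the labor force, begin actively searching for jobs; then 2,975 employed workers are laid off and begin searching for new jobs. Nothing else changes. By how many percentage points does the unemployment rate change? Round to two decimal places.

The unemployment rate changes by +8.97 percentage points.

Initially, labor force = 126,508 + 11,535 = 138,043, so u = 11,535/138,043 = 8.36%.
After the first change, unemployed and labor force both rise by 11,388 → E = 126,508, U = 22,923, labor force = 149,431.
After the second change, employed falls and unemployed rises by 2,975; labor force unchanged → E = 123,533, U = 25,898, labor force = 149,431.
New unemployment rate = 25,898 / 149,431 = 17.33%.
Change = 17.33% − 8.36% = +8.97 percentage points.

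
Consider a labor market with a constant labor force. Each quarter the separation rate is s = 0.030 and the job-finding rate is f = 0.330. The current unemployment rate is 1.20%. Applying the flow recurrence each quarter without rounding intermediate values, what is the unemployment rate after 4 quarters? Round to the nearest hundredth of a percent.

Unemployment rate after four quarters ≈ 7.14%.

With a fixed labor force, u_{t+1} = u_t + s·(1−u_t) − f·u_t = u_t·(1−s−f) + s.
Here 1−s−f = 0.640 and s = 0.030.
u_1 = 0.012000 × 0.640 + 0.030 = 0.037680.
u_2 = 0.037680 × 0.640 + 0.030 = 0.054115.
u_3 = 0.054115 × 0.640 + 0.030 = 0.064634.
u_4 = 0.064634 × 0.640 + 0.030 = 0.071366.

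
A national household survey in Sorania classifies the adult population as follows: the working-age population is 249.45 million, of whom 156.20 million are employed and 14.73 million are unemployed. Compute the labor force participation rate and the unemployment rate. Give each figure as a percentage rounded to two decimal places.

Labor force participation rate ≈ 68.52%; unemployment rate ≈ 8.62%.

Labor force = employed + unemployed = 156.20 + 14.73 = 170.93 million.
Unemployment rate = 14.73 / 170.93 = 8.62%.
Labor force participation rate = 170.93 / 249.45 = 68.52%.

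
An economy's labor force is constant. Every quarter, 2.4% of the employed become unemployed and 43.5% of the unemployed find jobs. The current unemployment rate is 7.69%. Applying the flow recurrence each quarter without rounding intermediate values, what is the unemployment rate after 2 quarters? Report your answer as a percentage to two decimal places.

Unemployment rate after two quarters ≈ 5.95%.

With a fixed labor force, u_{t+1} = u_t + s·(1−u_t) − f·u_t = u_t·(1−s−f) + s.
Here 1−s−f = 0.541 and s = 0.024.
u_1 = 0.076900 × 0.541 + 0.024 = 0.065603.
u_2 = 0.065603 × 0.541 + 0.024 = 0.059491.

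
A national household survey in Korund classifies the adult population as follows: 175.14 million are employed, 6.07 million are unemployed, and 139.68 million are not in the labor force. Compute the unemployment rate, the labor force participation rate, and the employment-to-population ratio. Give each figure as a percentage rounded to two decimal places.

Labor force = employed + unemployed = 175.14 + 6.07 = 181.21 million.
Working-age population = 181.21 + 139.68 = 320.89 million.
Unemployment rate = 6.07 / 181.21 = 3.35%.
Labor force participation rate = 181.21 / 320.89 = 56.47%.
Employment-population ratio = 175.14 / 320.89 = 54.58%.

Unemployment rate ≈ 3.35%; labor force participation rate ≈ 56.47%; employment-population ratio ≈ 54.58%.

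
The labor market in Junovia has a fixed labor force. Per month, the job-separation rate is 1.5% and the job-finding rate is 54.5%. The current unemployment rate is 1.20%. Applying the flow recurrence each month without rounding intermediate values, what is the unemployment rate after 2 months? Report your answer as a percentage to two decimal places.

With a fixed labor force, u_{t+1} = u_t + s·(1−u_t) − f·u_t = u_t·(1−s−f) + s.
Here 1−s−f = 0.440 and s = 0.015.
u_1 = 0.012000 × 0.440 + 0.015 = 0.020280.
u_2 = 0.020280 × 0.440 + 0.015 = 0.023923.

Unemployment rate after two months ≈ 2.39%.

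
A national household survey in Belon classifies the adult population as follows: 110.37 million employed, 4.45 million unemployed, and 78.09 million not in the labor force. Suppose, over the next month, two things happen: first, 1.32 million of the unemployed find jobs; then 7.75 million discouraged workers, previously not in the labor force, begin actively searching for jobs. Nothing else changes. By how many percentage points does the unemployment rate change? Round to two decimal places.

The unemployment rate changes by +5.00 percentage points.

Initially, labor force = 110.37 + 4.45 = 114.82 million, so u = 4.45/114.82 = 3.88%.
After the first change, unemployed falls and employed rises by 1.32; labor force unchanged → E = 111.69, U = 3.13, labor force = 114.82 million.
After the second change, unemployed and labor force both rise by 7.75 → E = 111.69, U = 10.88, labor force = 122.57 million.
New unemployment rate = 10.88 / 122.57 = 8.88%.
Change = 8.88% − 3.88% = +5.00 percentage points.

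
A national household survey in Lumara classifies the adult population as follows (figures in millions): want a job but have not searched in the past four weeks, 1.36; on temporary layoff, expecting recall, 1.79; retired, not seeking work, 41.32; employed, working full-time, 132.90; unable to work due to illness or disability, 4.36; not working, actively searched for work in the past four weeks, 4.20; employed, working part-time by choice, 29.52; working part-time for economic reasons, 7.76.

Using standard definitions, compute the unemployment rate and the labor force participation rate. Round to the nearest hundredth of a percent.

Unemployment rate ≈ 3.40%; labor force participation rate ≈ 78.93%.

Employed = 132.90 + 29.52 + 7.76 = 170.18 million (anyone who worked, including part-time for economic reasons, counts as employed).
Unemployed = 1.79 + 4.20 = 5.99 million (jobless and actively searching, or on temporary layoff).
Labor force = 170.18 + 5.99 = 176.17 million.
Not in labor force = 1.36 + 41.32 + 4.36 = 47.04 million (those not working and not actively searching are outside the labor force — including those who want a job but have given up searching).
Civilian working-age population = 176.17 + 47.04 = 223.21 million.
Unemployment rate = 5.99 / 176.17 = 3.40%.
Labor force participation rate = 176.17 / 223.21 = 78.93%.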